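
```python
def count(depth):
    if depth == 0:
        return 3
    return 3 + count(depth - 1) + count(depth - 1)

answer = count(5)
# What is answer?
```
Call trace (a repeated sub-call is expanded the first time; later identical calls just restate its return value):
count(depth=5)
  count(depth=4)
    count(depth=3)
      count(depth=2)
        count(depth=1)
          count(depth=0)
          -> return 3
          count(depth=0)
          -> return 3
        -> return 9
        count(depth=1) -> return 9  (same call as traced above)
      -> return 21
      count(depth=2) -> return 21  (same call as traced above)
    -> return 45
    count(depth=3) -> return 45  (same call as traced above)
  -> return 93
  count(depth=4) -> return 93  (same call as traced above)
-> return 189

Final answer: 189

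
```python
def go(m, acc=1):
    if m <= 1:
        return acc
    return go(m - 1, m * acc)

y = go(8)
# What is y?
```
Call trace:
go(m=8, acc=1)
  go(m=7, acc=8)
    go(m=6, acc=56)
      go(m=5, acc=336)
        go(m=4, acc=1680)
          go(m=3, acc=6720)
            go(m=2, acc=20160)
              go(m=1, acc=40320)
              -> return 40320
            -> return 40320
          -> return 40320
        -> return 40320
      -> return 40320
    -> return 40320
  -> return 40320
-> return 40320

Final answer: 40320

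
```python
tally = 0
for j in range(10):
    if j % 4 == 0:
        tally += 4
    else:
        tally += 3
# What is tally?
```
Trace:
  tally=0
  tally=4, j=0
  tally=7, j=1
  tally=10, j=2
  tally=13, j=3
  tally=17, j=4
  tally=20, j=5
  tally=23, j=6
  tally=26, j=7
  tally=30, j=8
  tally=33, j=9

Final answer: 33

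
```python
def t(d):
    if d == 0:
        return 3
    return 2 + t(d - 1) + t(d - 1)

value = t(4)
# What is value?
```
Call trace (a repeated sub-call is expanded the first time; later identical calls just restate its return value):
t(d=4)
  t(d=3)
    t(d=2)
      t(d=1)
        t(d=0)
        -> return 3
        t(d=0)
        -> return 3
      -> return 8
      t(d=1) -> return 8  (same call as traced above)
    -> return 18
    t(d=2) -> return 18  (same call as traced above)
  -> return 38
  t(d=3) -> return 38  (same call as traced above)
-> return 78

Final answer: 78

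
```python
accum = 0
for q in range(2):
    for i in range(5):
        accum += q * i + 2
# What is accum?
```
Trace:
  accum=0
  accum=2, q=0, i=0
  accum=4, q=0, i=1
  accum=6, q=0, i=2
  accum=8, q=0, i=3
  accum=10, q=0, i=4
  accum=12, q=1, i=0
  accum=15, q=1, i=1
  accum=19, q=1, i=2
  accum=24, q=1, i=3
  accum=30, q=1, i=4

Final answer: 30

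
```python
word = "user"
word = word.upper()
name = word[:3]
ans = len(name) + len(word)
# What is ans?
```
Trace:
  word='user'
  word='USER'
  word='USER', name='USE'
  word='USER', name='USE', ans=7

Final answer: 7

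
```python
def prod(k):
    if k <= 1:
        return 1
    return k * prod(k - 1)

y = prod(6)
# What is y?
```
Call trace:
prod(k=6)
  prod(k=5)
    prod(k=4)
      prod(k=3)
        prod(k=2)
          prod(k=1)
          -> return 1
        -> return 2
      -> return 6
    -> return 24
  -> return 120
-> return 720

Final answer: 720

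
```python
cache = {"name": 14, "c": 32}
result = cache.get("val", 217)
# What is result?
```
Trace:
  cache={'name': 14, 'c': 32}
  cache={'name': 14, 'c': 32}, result=217

Final answer: 217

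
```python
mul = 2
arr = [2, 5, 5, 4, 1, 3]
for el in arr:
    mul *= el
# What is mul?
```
Trace:
  mul=2
  mul=4, el=2
  mul=20, el=5
  mul=100, el=5
  mul=400, el=4
  mul=400, el=1
  mul=1200, el=3

Final answer: 1200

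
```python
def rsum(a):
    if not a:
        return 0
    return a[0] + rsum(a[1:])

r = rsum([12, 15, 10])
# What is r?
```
Call trace:
rsum(a=[12, 15, 10])
  rsum(a=[15, 10])
    rsum(a=[10])
      rsum(a=[])
      -> return 0
    -> return 10
  -> return 25
-> return 37

Final answer: 37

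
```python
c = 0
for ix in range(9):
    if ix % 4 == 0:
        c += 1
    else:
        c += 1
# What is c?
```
Trace:
  c=0
  c=1, ix=0
  c=2, ix=1
  c=3, ix=2
  c=4, ix=3
  c=5, ix=4
  c=6, ix=5
  c=7, ix=6
  c=8, ix=7
  c=9, ix=8

Final answer: 9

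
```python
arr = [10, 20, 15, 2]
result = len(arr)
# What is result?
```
Trace:
  arr=[10, 20, 15, 2]
  arr=[10, 20, 15, 2], result=4

Final answer: 4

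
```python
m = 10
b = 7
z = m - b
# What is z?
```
Trace:
  m=10
  m=10, b=7
  m=10, b=7, z=3

Final answer: 3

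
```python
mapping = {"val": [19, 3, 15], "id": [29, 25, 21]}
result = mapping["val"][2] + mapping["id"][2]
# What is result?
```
Trace:
  mapping={'val': [19, 3, 15], 'id': [29, 25, 21]}
  mapping={'val': [19, 3, 15], 'id': [29, 25, 21]}, result=36

Final answer: 36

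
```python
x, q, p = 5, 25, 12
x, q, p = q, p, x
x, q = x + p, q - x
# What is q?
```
Trace:
  x=5, q=25, p=12
  x=25, q=12, p=5
  x=30, q=-13, p=5

Final answer: -13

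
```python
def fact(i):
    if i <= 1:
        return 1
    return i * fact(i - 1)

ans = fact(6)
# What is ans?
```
Call trace:
fact(i=6)
  fact(i=5)
    fact(i=4)
      fact(i=3)
        fact(i=2)
          fact(i=1)
          -> return 1
        -> return 2
      -> return 6
    -> return 24
  -> return 120
-> return 720

Final answer: 720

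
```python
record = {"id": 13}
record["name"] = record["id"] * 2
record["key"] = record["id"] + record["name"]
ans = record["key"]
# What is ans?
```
Trace:
  record={'id': 13}
  record={'id': 13, 'name': 26}
  record={'id': 13, 'name': 26, 'key': 39}
  record={'id': 13, 'name': 26, 'key': 39}, ans=39

Final answer: 39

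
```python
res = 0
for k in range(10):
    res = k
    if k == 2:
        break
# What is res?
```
Trace:
  res=0
  res=0, k=0
  res=1, k=1
  res=2, k=2

Final answer: 2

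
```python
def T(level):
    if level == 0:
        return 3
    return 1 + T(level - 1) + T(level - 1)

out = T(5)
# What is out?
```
Call trace (a repeated sub-call is expanded the first time; later identical calls just restate its return value):
T(level=5)
  T(level=4)
    T(level=3)
      T(level=2)
        T(level=1)
          T(level=0)
          -> return 3
          T(level=0)
          -> return 3
        -> return 7
        T(level=1) -> return 7  (same call as traced above)
      -> return 15
      T(level=2) -> return 15  (same call as traced above)
    -> return 31
    T(level=3) -> return 31  (same call as traced above)
  -> return 63
  T(level=4) -> return 63  (same call as traced above)
-> return 127

Final answer: 127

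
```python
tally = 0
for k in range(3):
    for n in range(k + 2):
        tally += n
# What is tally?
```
Trace:
  tally=0
  tally=0, k=0, n=0
  tally=1, k=0, n=1
  tally=1, k=1, n=0
  tally=2, k=1, n=1
  tally=4, k=1, n=2
  tally=4, k=2, n=0
  tally=5, k=2, n=1
  tally=7, k=2, n=2
  tally=10, k=2, n=3

Final answer: 10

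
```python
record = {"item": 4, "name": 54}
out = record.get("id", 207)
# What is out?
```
Trace:
  record={'item': 4, 'name': 54}
  record={'item': 4, 'name': 54}, out=207

Final answer: 207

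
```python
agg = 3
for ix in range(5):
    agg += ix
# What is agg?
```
Trace:
  agg=3
  agg=3, ix=0
  agg=4, ix=1
  agg=6, ix=2
  agg=9, ix=3
  agg=13, ix=4

Final answer: 13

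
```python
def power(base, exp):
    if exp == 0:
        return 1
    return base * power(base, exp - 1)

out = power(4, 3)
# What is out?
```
Call trace:
power(base=4, exp=3)
  power(base=4, exp=2)
    power(base=4, exp=1)
      power(base=4, exp=0)
      -> return 1
    -> return 4
  -> return 16
-> return 64

Final answer: 64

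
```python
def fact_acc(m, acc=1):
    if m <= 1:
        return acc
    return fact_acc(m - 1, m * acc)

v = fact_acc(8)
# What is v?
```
Call trace:
fact_acc(m=8, acc=1)
  fact_acc(m=7, acc=8)
    fact_acc(m=6, acc=56)
      fact_acc(m=5, acc=336)
        fact_acc(m=4, acc=1680)
          fact_acc(m=3, acc=6720)
            fact_acc(m=2, acc=20160)
              fact_acc(m=1, acc=40320)
              -> return 40320
            -> return 40320
          -> return 40320
        -> return 40320
      -> return 40320
    -> return 40320
  -> return 40320
-> return 40320

Final answer: 40320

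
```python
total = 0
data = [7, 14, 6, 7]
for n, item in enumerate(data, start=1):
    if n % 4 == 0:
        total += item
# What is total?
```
Trace:
  total=0
  total=0, n=1, item=7
  total=0, n=2, item=14
  total=0, n=3, item=6
  total=7, n=4, item=7

Final answer: 7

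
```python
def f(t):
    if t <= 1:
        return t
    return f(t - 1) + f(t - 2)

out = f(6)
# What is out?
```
Call trace (a repeated sub-call is expanded the first time; later identical calls just restate its return value):
f(t=6)
  f(t=5)
    f(t=4)
      f(t=3)
        f(t=2)
          f(t=1)
          -> return 1
          f(t=0)
          -> return 0
        -> return 1
        f(t=1)
        -> return 1
      -> return 2
      f(t=2) -> return 1  (same call as traced above)
    -> return 3
    f(t=3) -> return 2  (same call as traced above)
  -> return 5
  f(t=4) -> return 3  (same call as traced above)
-> return 8

Final answer: 8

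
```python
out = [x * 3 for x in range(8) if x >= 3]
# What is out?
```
Trace:
  x=0
  x=1
  x=2
  x=3
  x=4
  x=5
  x=6
  x=7
  out=[9, 12, 15, 18, 21]

Final answer: [9, 12, 15, 18, 21]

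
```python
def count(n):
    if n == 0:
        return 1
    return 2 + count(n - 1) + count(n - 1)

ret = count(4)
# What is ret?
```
Call trace (a repeated sub-call is expanded the first time; later identical calls just restate its return value):
count(n=4)
  count(n=3)
    count(n=2)
      count(n=1)
        count(n=0)
        -> return 1
        count(n=0)
        -> return 1
      -> return 4
      count(n=1) -> return 4  (same call as traced above)
    -> return 10
    count(n=2) -> return 10  (same call as traced above)
  -> return 22
  count(n=3) -> return 22  (same call as traced above)
-> return 46

Final answer: 46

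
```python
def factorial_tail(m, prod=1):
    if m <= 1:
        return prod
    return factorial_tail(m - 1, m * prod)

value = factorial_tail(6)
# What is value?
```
Call trace:
factorial_tail(m=6, prod=1)
  factorial_tail(m=5, prod=6)
    factorial_tail(m=4, prod=30)
      factorial_tail(m=3, prod=120)
        factorial_tail(m=2, prod=360)
          factorial_tail(m=1, prod=720)
          -> return 720
        -> return 720
      -> return 720
    -> return 720
  -> return 720
-> return 720

Final answer: 720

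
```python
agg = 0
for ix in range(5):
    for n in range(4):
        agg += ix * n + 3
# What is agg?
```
Trace:
  agg=0
  agg=3, ix=0, n=0
  agg=6, ix=0, n=1
  agg=9, ix=0, n=2
  agg=12, ix=0, n=3
  agg=15, ix=1, n=0
  agg=19, ix=1, n=1
  agg=24, ix=1, n=2
  agg=30, ix=1, n=3
  agg=33, ix=2, n=0
  agg=38, ix=2, n=1
  agg=45, ix=2, n=2
  agg=54, ix=2, n=3
  agg=57, ix=3, n=0
  agg=63, ix=3, n=1
  agg=72, ix=3, n=2
  agg=84, ix=3, n=3
  agg=87, ix=4, n=0
  agg=94, ix=4, n=1
  agg=105, ix=4, n=2
  agg=120, ix=4, n=3

Final answer: 120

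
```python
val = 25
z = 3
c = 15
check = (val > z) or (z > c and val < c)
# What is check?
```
Trace:
  val=25
  val=25, z=3
  val=25, z=3, c=15
  val=25, z=3, c=15, check=True

Final answer: True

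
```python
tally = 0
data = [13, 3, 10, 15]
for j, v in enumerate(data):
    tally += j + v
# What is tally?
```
Trace:
  tally=0
  tally=13, j=0, v=13
  tally=17, j=1, v=3
  tally=29, j=2, v=10
  tally=47, j=3, v=15

Final answer: 47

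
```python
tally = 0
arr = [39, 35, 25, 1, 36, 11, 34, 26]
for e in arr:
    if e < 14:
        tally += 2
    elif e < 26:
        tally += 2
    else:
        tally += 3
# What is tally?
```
Trace:
  tally=0
  tally=3, e=39
  tally=6, e=35
  tally=8, e=25
  tally=10, e=1
  tally=13, e=36
  tally=15, e=11
  tally=18, e=34
  tally=21, e=26

Final answer: 21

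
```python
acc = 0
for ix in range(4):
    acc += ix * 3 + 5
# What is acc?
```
Trace:
  acc=0
  acc=5, ix=0
  acc=13, ix=1
  acc=24, ix=2
  acc=38, ix=3

Final answer: 38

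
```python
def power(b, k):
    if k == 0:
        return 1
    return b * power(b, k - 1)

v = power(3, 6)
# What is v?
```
Call trace:
power(b=3, k=6)
  power(b=3, k=5)
    power(b=3, k=4)
      power(b=3, k=3)
        power(b=3, k=2)
          power(b=3, k=1)
            power(b=3, k=0)
            -> return 1
          -> return 3
        -> return 9
      -> return 27
    -> return 81
  -> return 243
-> return 729

Final answer: 729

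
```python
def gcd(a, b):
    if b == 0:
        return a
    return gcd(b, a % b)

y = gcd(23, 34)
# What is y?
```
Call trace:
gcd(a=23, b=34)
  gcd(a=34, b=23)
    gcd(a=23, b=11)
      gcd(a=11, b=1)
        gcd(a=1, b=0)
        -> return 1
      -> return 1
    -> return 1
  -> return 1
-> return 1

Final answer: 1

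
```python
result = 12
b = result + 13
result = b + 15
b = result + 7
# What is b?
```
Trace:
  result=12
  result=12, b=25
  result=40, b=25
  result=40, b=47

Final answer: 47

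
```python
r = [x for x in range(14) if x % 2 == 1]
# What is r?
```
Trace:
  x=0
  x=1
  x=2
  x=3
  x=4
  x=5
  x=6
  x=7
  x=8
  x=9
  x=10
  x=11
  x=12
  x=13
  r=[1, 3, 5, 7, 9, 11, 13]

Final answer: [1, 3, 5, 7, 9, 11, 13]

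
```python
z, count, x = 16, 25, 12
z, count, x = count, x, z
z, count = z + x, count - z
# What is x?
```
Trace:
  z=16, count=25, x=12
  z=25, count=12, x=16
  z=41, count=-13, x=16

Final answer: 16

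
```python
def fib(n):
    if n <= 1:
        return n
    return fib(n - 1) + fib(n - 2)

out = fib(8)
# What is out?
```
Call trace (a repeated sub-call is expanded the first time; later identical calls just restate its return value):
fib(n=8)
  fib(n=7)
    fib(n=6)
      fib(n=5)
        fib(n=4)
          fib(n=3)
            fib(n=2)
              fib(n=1)
              -> return 1
              fib(n=0)
              -> return 0
            -> return 1
            fib(n=1)
            -> return 1
          -> return 2
          fib(n=2) -> return 1  (same call as traced above)
        -> return 3
        fib(n=3) -> return 2  (same call as traced above)
      -> return 5
      fib(n=4) -> return 3  (same call as traced above)
    -> return 8
    fib(n=5) -> return 5  (same call as traced above)
  -> return 13
  fib(n=6) -> return 8  (same call as traced above)
-> return 21

Final answer: 21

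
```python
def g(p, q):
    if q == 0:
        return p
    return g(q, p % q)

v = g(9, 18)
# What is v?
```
Call trace:
g(p=9, q=18)
  g(p=18, q=9)
    g(p=9, q=0)
    -> return 9
  -> return 9
-> return 9

Final answer: 9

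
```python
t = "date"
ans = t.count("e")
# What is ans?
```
Trace:
  t='date'
  t='date', ans=1

Final answer: 1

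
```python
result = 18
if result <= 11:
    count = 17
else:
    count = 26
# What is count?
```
Trace:
  result=18
  result=18, count=26

Final answer: 26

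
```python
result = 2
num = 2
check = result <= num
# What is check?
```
Trace:
  result=2
  result=2, num=2
  result=2, num=2, check=True

Final answer: True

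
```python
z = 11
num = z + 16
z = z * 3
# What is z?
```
Trace:
  z=11
  z=11, num=27
  z=33, num=27

Final answer: 33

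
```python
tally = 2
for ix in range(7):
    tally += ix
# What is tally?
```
Trace:
  tally=2
  tally=2, ix=0
  tally=3, ix=1
  tally=5, ix=2
  tally=8, ix=3
  tally=12, ix=4
  tally=17, ix=5
  tally=23, ix=6

Final answer: 23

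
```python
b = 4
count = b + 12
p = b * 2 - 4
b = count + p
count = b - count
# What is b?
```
Trace:
  b=4
  b=4, count=16
  b=4, count=16, p=4
  b=20, count=16, p=4
  b=20, count=4, p=4

Final answer: 20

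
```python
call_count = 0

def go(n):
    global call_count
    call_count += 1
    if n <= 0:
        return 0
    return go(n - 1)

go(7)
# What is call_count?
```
Call trace:
go(n=7)
  go(n=6)
    go(n=5)
      go(n=4)
        go(n=3)
          go(n=2)
            go(n=1)
              go(n=0)
              -> return 0
            -> return 0
          -> return 0
        -> return 0
      -> return 0
    -> return 0
  -> return 0
-> return 0

call_count is incremented once per call. go is entered once for each n = 7, 6, 5, 4, 3, 2, 1, 0 (the n <= 0 call returns without recursing), i.e. 7 + 1 calls.
call_count = 8

Final answer: 8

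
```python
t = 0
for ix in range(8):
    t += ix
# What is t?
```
Trace:
  t=0
  t=0, ix=0
  t=1, ix=1
  t=3, ix=2
  t=6, ix=3
  t=10, ix=4
  t=15, ix=5
  t=21, ix=6
  t=28, ix=7

Final answer: 28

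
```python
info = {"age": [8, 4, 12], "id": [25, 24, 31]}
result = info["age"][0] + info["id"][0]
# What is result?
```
Trace:
  info={'age': [8, 4, 12], 'id': [25, 24, 31]}
  info={'age': [8, 4, 12], 'id': [25, 24, 31]}, result=33

Final answer: 33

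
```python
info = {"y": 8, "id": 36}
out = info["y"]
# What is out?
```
Trace:
  info={'y': 8, 'id': 36}
  info={'y': 8, 'id': 36}, out=8

Final answer: 8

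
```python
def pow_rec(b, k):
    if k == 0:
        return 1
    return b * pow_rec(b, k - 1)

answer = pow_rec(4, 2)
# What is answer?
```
Call trace:
pow_rec(b=4, k=2)
  pow_rec(b=4, k=1)
    pow_rec(b=4, k=0)
    -> return 1
  -> return 4
-> return 16

Final answer: 16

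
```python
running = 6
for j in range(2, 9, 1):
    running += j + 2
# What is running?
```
Trace:
  running=6
  running=10, j=2
  running=15, j=3
  running=21, j=4
  running=28, j=5
  running=36, j=6
  running=45, j=7
  running=55, j=8

Final answer: 55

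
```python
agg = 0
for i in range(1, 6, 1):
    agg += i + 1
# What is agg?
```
Trace:
  agg=0
  agg=2, i=1
  agg=5, i=2
  agg=9, i=3
  agg=14, i=4
  agg=20, i=5

Final answer: 20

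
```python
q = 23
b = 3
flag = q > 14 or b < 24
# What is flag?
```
Trace:
  q=23
  q=23, b=3
  q=23, b=3, flag=True

Final answer: True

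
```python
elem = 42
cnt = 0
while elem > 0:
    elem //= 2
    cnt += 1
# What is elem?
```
Trace:
  elem=42
  elem=42, cnt=0
  elem=21, cnt=1
  elem=10, cnt=2
  elem=5, cnt=3
  elem=2, cnt=4
  elem=1, cnt=5
  elem=0, cnt=6

Final answer: 0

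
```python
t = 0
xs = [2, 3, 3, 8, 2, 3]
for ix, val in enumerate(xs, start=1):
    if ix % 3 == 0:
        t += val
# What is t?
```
Trace:
  t=0
  t=0, ix=1, val=2
  t=0, ix=2, val=3
  t=3, ix=3, val=3
  t=3, ix=4, val=8
  t=3, ix=5, val=2
  t=6, ix=6, val=3

Final answer: 6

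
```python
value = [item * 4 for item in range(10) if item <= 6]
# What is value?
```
Trace:
  item=0
  item=1
  item=2
  item=3
  item=4
  item=5
  item=6
  item=7
  item=8
  item=9
  value=[0, 4, 8, 12, 16, 20, 24]

Final answer: [0, 4, 8, 12, 16, 20, 24]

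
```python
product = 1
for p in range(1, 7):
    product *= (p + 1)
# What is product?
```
Trace:
  product=1
  product=2, p=1
  product=6, p=2
  product=24, p=3
  product=120, p=4
  product=720, p=5
  product=5040, p=6

Final answer: 5040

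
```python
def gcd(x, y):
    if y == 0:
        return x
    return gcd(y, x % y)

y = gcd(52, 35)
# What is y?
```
Call trace:
gcd(x=52, y=35)
  gcd(x=35, y=17)
    gcd(x=17, y=1)
      gcd(x=1, y=0)
      -> return 1
    -> return 1
  -> return 1
-> return 1

Final answer: 1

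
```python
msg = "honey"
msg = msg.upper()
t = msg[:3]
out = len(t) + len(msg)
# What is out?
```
Trace:
  msg='honey'
  msg='HONEY'
  msg='HONEY', t='HON'
  msg='HONEY', t='HON', out=8

Final answer: 8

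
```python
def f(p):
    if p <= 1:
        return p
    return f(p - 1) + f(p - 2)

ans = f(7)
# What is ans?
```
Call trace (a repeated sub-call is expanded the first time; later identical calls just restate its return value):
f(p=7)
  f(p=6)
    f(p=5)
      f(p=4)
        f(p=3)
          f(p=2)
            f(p=1)
            -> return 1
            f(p=0)
            -> return 0
          -> return 1
          f(p=1)
          -> return 1
        -> return 2
        f(p=2) -> return 1  (same call as traced above)
      -> return 3
      f(p=3) -> return 2  (same call as traced above)
    -> return 5
    f(p=4) -> return 3  (same call as traced above)
  -> return 8
  f(p=5) -> return 5  (same call as traced above)
-> return 13

Final answer: 13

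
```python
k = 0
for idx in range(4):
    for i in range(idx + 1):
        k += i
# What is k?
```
Trace:
  k=0
  k=0, idx=0, i=0
  k=0, idx=1, i=0
  k=1, idx=1, i=1
  k=1, idx=2, i=0
  k=2, idx=2, i=1
  k=4, idx=2, i=2
  k=4, idx=3, i=0
  k=5, idx=3, i=1
  k=7, idx=3, i=2
  k=10, idx=3, i=3

Final answer: 10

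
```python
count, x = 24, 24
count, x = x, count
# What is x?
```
Trace:
  count=24, x=24
  count=24, x=24

Final answer: 24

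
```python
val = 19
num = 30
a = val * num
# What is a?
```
Trace:
  val=19
  val=19, num=30
  val=19, num=30, a=570

Final answer: 570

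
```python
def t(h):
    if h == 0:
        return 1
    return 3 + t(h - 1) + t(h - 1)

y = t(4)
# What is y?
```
Call trace (a repeated sub-call is expanded the first time; later identical calls just restate its return value):
t(h=4)
  t(h=3)
    t(h=2)
      t(h=1)
        t(h=0)
        -> return 1
        t(h=0)
        -> return 1
      -> return 5
      t(h=1) -> return 5  (same call as traced above)
    -> return 13
    t(h=2) -> return 13  (same call as traced above)
  -> return 29
  t(h=3) -> return 29  (same call as traced above)
-> return 61

Final answer: 61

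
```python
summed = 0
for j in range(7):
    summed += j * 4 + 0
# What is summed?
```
Trace:
  summed=0
  summed=0, j=0
  summed=4, j=1
  summed=12, j=2
  summed=24, j=3
  summed=40, j=4
  summed=60, j=5
  summed=84, j=6

Final answer: 84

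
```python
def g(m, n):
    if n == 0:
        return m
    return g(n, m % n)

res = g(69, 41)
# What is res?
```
Call trace:
g(m=69, n=41)
  g(m=41, n=28)
    g(m=28, n=13)
      g(m=13, n=2)
        g(m=2, n=1)
          g(m=1, n=0)
          -> return 1
        -> return 1
      -> return 1
    -> return 1
  -> return 1
-> return 1

Final answer: 1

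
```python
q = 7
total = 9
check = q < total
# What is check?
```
Trace:
  q=7
  q=7, total=9
  q=7, total=9, check=True

Final answer: True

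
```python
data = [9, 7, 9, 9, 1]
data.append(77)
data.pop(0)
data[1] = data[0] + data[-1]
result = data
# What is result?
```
Trace:
  data=[9, 7, 9, 9, 1]
  data=[9, 7, 9, 9, 1, 77]
  data=[7, 9, 9, 1, 77]
  data=[7, 84, 9, 1, 77]
  data=[7, 84, 9, 1, 77], result=[7, 84, 9, 1, 77]

Final answer: [7, 84, 9, 1, 77]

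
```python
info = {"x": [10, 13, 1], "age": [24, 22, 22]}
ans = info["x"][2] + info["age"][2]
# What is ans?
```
Trace:
  info={'x': [10, 13, 1], 'age': [24, 22, 22]}
  info={'x': [10, 13, 1], 'age': [24, 22, 22]}, ans=23

Final answer: 23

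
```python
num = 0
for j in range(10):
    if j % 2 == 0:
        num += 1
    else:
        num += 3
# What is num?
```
Trace:
  num=0
  num=1, j=0
  num=4, j=1
  num=5, j=2
  num=8, j=3
  num=9, j=4
  num=12, j=5
  num=13, j=6
  num=16, j=7
  num=17, j=8
  num=20, j=9

Final answer: 20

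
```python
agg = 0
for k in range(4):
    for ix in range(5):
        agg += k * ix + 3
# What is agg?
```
Trace:
  agg=0
  agg=3, k=0, ix=0
  agg=6, k=0, ix=1
  agg=9, k=0, ix=2
  agg=12, k=0, ix=3
  agg=15, k=0, ix=4
  agg=18, k=1, ix=0
  agg=22, k=1, ix=1
  agg=27, k=1, ix=2
  agg=33, k=1, ix=3
  agg=40, k=1, ix=4
  agg=43, k=2, ix=0
  agg=48, k=2, ix=1
  agg=55, k=2, ix=2
  agg=64, k=2, ix=3
  agg=75, k=2, ix=4
  agg=78, k=3, ix=0
  agg=84, k=3, ix=1
  agg=93, k=3, ix=2
  agg=105, k=3, ix=3
  agg=120, k=3, ix=4

Final answer: 120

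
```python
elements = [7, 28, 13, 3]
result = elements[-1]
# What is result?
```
Trace:
  elements=[7, 28, 13, 3]
  elements=[7, 28, 13, 3], result=3

Final answer: 3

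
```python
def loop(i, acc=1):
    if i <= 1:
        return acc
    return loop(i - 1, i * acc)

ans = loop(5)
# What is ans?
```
Call trace:
loop(i=5, acc=1)
  loop(i=4, acc=5)
    loop(i=3, acc=20)
      loop(i=2, acc=60)
        loop(i=1, acc=120)
        -> return 120
      -> return 120
    -> return 120
  -> return 120
-> return 120

Final answer: 120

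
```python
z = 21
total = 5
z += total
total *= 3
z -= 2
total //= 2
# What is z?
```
Trace:
  z=21
  z=21, total=5
  z=26, total=5
  z=26, total=15
  z=24, total=15
  z=24, total=7

Final answer: 24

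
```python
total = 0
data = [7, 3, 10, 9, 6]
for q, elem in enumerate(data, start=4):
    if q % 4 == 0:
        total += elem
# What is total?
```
Trace:
  total=0
  total=7, q=4, elem=7
  total=7, q=5, elem=3
  total=7, q=6, elem=10
  total=7, q=7, elem=9
  total=13, q=8, elem=6

Final answer: 13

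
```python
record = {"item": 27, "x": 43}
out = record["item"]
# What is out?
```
Trace:
  record={'item': 27, 'x': 43}
  record={'item': 27, 'x': 43}, out=27

Final answer: 27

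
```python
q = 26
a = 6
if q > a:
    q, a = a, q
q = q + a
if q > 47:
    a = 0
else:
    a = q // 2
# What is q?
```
Trace:
  q=26
  q=26, a=6
  q=6, a=26
  q=32, a=26
  q=32, a=16

Final answer: 32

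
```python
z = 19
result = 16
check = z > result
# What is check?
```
Trace:
  z=19
  z=19, result=16
  z=19, result=16, check=True

Final answer: True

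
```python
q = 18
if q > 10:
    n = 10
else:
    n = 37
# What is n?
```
Trace:
  q=18
  q=18, n=10

Final answer: 10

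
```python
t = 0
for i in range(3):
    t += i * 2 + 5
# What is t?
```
Trace:
  t=0
  t=5, i=0
  t=12, i=1
  t=21, i=2

Final answer: 21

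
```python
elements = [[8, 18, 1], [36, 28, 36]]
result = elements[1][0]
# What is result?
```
Trace:
  elements=[[8, 18, 1], [36, 28, 36]]
  elements=[[8, 18, 1], [36, 28, 36]], result=36

Final answer: 36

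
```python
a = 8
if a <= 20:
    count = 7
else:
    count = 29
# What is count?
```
Trace:
  a=8
  a=8, count=7

Final answer: 7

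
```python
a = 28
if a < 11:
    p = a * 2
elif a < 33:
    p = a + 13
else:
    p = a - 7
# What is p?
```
Trace:
  a=28
  a=28, p=41

Final answer: 41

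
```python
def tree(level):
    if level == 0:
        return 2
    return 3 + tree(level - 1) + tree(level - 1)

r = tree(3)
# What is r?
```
Call trace (a repeated sub-call is expanded the first time; later identical calls just restate its return value):
tree(level=3)
  tree(level=2)
    tree(level=1)
      tree(level=0)
      -> return 2
      tree(level=0)
      -> return 2
    -> return 7
    tree(level=1) -> return 7  (same call as traced above)
  -> return 17
  tree(level=2) -> return 17  (same call as traced above)
-> return 37

Final answer: 37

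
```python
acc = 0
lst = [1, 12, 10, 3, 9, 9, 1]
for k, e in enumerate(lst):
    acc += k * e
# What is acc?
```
Trace:
  acc=0
  acc=0, k=0, e=1
  acc=12, k=1, e=12
  acc=32, k=2, e=10
  acc=41, k=3, e=3
  acc=77, k=4, e=9
  acc=122, k=5, e=9
  acc=128, k=6, e=1

Final answer: 128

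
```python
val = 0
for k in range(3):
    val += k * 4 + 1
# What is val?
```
Trace:
  val=0
  val=1, k=0
  val=6, k=1
  val=15, k=2

Final answer: 15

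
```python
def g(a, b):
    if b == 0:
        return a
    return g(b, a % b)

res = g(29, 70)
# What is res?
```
Call trace:
g(a=29, b=70)
  g(a=70, b=29)
    g(a=29, b=12)
      g(a=12, b=5)
        g(a=5, b=2)
          g(a=2, b=1)
            g(a=1, b=0)
            -> return 1
          -> return 1
        -> return 1
      -> return 1
    -> return 1
  -> return 1
-> return 1

Final answer: 1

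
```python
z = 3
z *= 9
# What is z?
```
Trace:
  z=3
  z=27

Final answer: 27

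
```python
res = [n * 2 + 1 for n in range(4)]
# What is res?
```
Trace:
  n=0
  n=1
  n=2
  n=3
  res=[1, 3, 5, 7]

Final answer: [1, 3, 5, 7]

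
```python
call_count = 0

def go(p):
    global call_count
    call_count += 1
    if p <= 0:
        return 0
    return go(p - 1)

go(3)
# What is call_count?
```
Call trace:
go(p=3)
  go(p=2)
    go(p=1)
      go(p=0)
      -> return 0
    -> return 0
  -> return 0
-> return 0

call_count is incremented once per call. go is entered once for each p = 3, 2, 1, 0 (the p <= 0 call returns without recursing), i.e. 3 + 1 calls.
call_count = 4

Final answer: 4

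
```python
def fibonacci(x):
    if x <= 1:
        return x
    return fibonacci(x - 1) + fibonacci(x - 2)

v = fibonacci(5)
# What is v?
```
Call trace (a repeated sub-call is expanded the first time; later identical calls just restate its return value):
fibonacci(x=5)
  fibonacci(x=4)
    fibonacci(x=3)
      fibonacci(x=2)
        fibonacci(x=1)
        -> return 1
        fibonacci(x=0)
        -> return 0
      -> return 1
      fibonacci(x=1)
      -> return 1
    -> return 2
    fibonacci(x=2) -> return 1  (same call as traced above)
  -> return 3
  fibonacci(x=3) -> return 2  (same call as traced above)
-> return 5

Final answer: 5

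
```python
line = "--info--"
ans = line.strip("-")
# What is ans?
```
Trace:
  line='--info--'
  line='--info--', ans='info'

Final answer: 'info'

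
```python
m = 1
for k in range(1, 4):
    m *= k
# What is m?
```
Trace:
  m=1
  m=1, k=1
  m=2, k=2
  m=6, k=3

Final answer: 6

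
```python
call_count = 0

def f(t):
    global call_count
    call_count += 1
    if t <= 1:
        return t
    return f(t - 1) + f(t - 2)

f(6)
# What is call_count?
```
Call trace (a repeated sub-call is expanded the first time; later identical calls just restate its return value):
f(t=6)
  f(t=5)
    f(t=4)
      f(t=3)
        f(t=2)
          f(t=1)
          -> return 1
          f(t=0)
          -> return 0
        -> return 1
        f(t=1)
        -> return 1
      -> return 2
      f(t=2) -> return 1  (same call as traced above)
    -> return 3
    f(t=3) -> return 2  (same call as traced above)
  -> return 5
  f(t=4) -> return 3  (same call as traced above)
-> return 8

call_count is incremented once per call, so count the calls in each subtree. Let C(t) = number of calls made by f(t).
C(0) = C(1) = 1 (base case, no recursion); C(t) = 1 + C(t - 1) + C(t - 2) otherwise.
C(2) = 1 + C(1) + C(0) = 1 + 1 + 1 = 3
C(3) = 1 + C(2) + C(1) = 1 + 3 + 1 = 5
C(4) = 1 + C(3) + C(2) = 1 + 5 + 3 = 9
C(5) = 1 + C(4) + C(3) = 1 + 9 + 5 = 15
C(6) = 1 + C(5) + C(4) = 1 + 15 + 9 = 25
call_count = C(6) = 25

Final answer: 25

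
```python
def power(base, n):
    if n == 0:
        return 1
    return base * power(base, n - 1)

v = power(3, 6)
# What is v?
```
Call trace:
power(base=3, n=6)
  power(base=3, n=5)
    power(base=3, n=4)
      power(base=3, n=3)
        power(base=3, n=2)
          power(base=3, n=1)
            power(base=3, n=0)
            -> return 1
          -> return 3
        -> return 9
      -> return 27
    -> return 81
  -> return 243
-> return 729

Final answer: 729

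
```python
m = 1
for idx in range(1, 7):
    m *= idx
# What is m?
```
Trace:
  m=1
  m=1, idx=1
  m=2, idx=2
  m=6, idx=3
  m=24, idx=4
  m=120, idx=5
  m=720, idx=6

Final answer: 720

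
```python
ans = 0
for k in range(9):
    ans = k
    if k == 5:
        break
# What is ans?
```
Trace:
  ans=0
  ans=0, k=0
  ans=1, k=1
  ans=2, k=2
  ans=3, k=3
  ans=4, k=4
  ans=5, k=5

Final answer: 5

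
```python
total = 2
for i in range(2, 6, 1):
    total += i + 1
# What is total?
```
Trace:
  total=2
  total=5, i=2
  total=9, i=3
  total=14, i=4
  total=20, i=5

Final answer: 20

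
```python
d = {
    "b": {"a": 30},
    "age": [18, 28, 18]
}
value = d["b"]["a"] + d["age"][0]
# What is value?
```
Trace:
  d={'b': {'a': 30}, 'age': [18, 28, 18]}
  d={'b': {'a': 30}, 'age': [18, 28, 18]}, value=48

Final answer: 48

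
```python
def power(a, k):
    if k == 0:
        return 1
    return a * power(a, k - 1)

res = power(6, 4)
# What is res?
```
Call trace:
power(a=6, k=4)
  power(a=6, k=3)
    power(a=6, k=2)
      power(a=6, k=1)
        power(a=6, k=0)
        -> return 1
      -> return 6
    -> return 36
  -> return 216
-> return 1296

Final answer: 1296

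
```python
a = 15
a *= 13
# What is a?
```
Trace:
  a=15
  a=195

Final answer: 195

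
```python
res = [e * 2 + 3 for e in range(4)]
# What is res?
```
Trace:
  e=0
  e=1
  e=2
  e=3
  res=[3, 5, 7, 9]

Final answer: [3, 5, 7, 9]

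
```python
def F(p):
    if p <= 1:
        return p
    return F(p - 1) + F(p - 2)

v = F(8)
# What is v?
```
Call trace (a repeated sub-call is expanded the first time; later identical calls just restate its return value):
F(p=8)
  F(p=7)
    F(p=6)
      F(p=5)
        F(p=4)
          F(p=3)
            F(p=2)
              F(p=1)
              -> return 1
              F(p=0)
              -> return 0
            -> return 1
            F(p=1)
            -> return 1
          -> return 2
          F(p=2) -> return 1  (same call as traced above)
        -> return 3
        F(p=3) -> return 2  (same call as traced above)
      -> return 5
      F(p=4) -> return 3  (same call as traced above)
    -> return 8
    F(p=5) -> return 5  (same call as traced above)
  -> return 13
  F(p=6) -> return 8  (same call as traced above)
-> return 21

Final answer: 21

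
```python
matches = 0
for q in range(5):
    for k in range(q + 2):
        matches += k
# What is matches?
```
Trace:
  matches=0
  matches=0, q=0, k=0
  matches=1, q=0, k=1
  matches=1, q=1, k=0
  matches=2, q=1, k=1
  matches=4, q=1, k=2
  matches=4, q=2, k=0
  matches=5, q=2, k=1
  matches=7, q=2, k=2
  matches=10, q=2, k=3
  matches=10, q=3, k=0
  matches=11, q=3, k=1
  matches=13, q=3, k=2
  matches=16, q=3, k=3
  matches=20, q=3, k=4
  matches=20, q=4, k=0
  matches=21, q=4, k=1
  matches=23, q=4, k=2
  matches=26, q=4, k=3
  matches=30, q=4, k=4
  matches=35, q=4, k=5

Final answer: 35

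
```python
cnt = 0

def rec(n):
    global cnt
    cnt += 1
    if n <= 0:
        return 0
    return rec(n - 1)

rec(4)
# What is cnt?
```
Call trace:
rec(n=4)
  rec(n=3)
    rec(n=2)
      rec(n=1)
        rec(n=0)
        -> return 0
      -> return 0
    -> return 0
  -> return 0
-> return 0

cnt is incremented once per call. rec is entered once for each n = 4, 3, 2, 1, 0 (the n <= 0 call returns without recursing), i.e. 4 + 1 calls.
cnt = 5

Final answer: 5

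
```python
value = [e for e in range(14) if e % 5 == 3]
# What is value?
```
Trace:
  e=0
  e=1
  e=2
  e=3
  e=4
  e=5
  e=6
  e=7
  e=8
  e=9
  e=10
  e=11
  e=12
  e=13
  value=[3, 8, 13]

Final answer: [3, 8, 13]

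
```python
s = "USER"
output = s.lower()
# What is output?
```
Trace:
  s='USER'
  s='USER', output='user'

Final answer: 'user'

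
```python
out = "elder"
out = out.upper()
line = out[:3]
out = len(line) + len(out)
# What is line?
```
Trace:
  out='elder'
  out='ELDER'
  out='ELDER', line='ELD'
  out=8, line='ELD'

Final answer: 'ELD'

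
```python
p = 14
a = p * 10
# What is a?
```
Trace:
  p=14
  p=14, a=140

Final answer: 140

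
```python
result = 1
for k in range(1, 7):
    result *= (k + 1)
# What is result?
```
Trace:
  result=1
  result=2, k=1
  result=6, k=2
  result=24, k=3
  result=120, k=4
  result=720, k=5
  result=5040, k=6

Final answer: 5040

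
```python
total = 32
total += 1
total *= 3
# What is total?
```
Trace:
  total=32
  total=33
  total=99

Final answer: 99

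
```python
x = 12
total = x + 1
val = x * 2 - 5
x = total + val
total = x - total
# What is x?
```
Trace:
  x=12
  x=12, total=13
  x=12, total=13, val=19
  x=32, total=13, val=19
  x=32, total=19, val=19

Final answer: 32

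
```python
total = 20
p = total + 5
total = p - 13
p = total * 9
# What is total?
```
Trace:
  total=20
  total=20, p=25
  total=12, p=25
  total=12, p=108

Final answer: 12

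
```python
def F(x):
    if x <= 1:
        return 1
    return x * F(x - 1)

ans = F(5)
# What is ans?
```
Call trace:
F(x=5)
  F(x=4)
    F(x=3)
      F(x=2)
        F(x=1)
        -> return 1
      -> return 2
    -> return 6
  -> return 24
-> return 120

Final answer: 120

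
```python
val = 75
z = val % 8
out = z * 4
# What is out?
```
Trace:
  val=75
  val=75, z=3
  val=75, z=3, out=12

Final answer: 12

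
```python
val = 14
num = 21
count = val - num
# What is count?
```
Trace:
  val=14
  val=14, num=21
  val=14, num=21, count=-7

Final answer: -7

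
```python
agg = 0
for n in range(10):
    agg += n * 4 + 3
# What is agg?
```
Trace:
  agg=0
  agg=3, n=0
  agg=10, n=1
  agg=21, n=2
  agg=36, n=3
  agg=55, n=4
  agg=78, n=5
  agg=105, n=6
  agg=136, n=7
  agg=171, n=8
  agg=210, n=9

Final answer: 210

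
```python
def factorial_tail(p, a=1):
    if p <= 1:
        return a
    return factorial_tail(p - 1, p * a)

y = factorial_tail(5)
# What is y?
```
Call trace:
factorial_tail(p=5, a=1)
  factorial_tail(p=4, a=5)
    factorial_tail(p=3, a=20)
      factorial_tail(p=2, a=60)
        factorial_tail(p=1, a=120)
        -> return 120
      -> return 120
    -> return 120
  -> return 120
-> return 120

Final answer: 120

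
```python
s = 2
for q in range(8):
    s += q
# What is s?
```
Trace:
  s=2
  s=2, q=0
  s=3, q=1
  s=5, q=2
  s=8, q=3
  s=12, q=4
  s=17, q=5
  s=23, q=6
  s=30, q=7

Final answer: 30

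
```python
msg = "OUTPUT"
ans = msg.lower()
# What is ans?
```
Trace:
  msg='OUTPUT'
  msg='OUTPUT', ans='output'

Final answer: 'output'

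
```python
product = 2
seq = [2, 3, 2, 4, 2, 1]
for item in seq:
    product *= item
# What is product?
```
Trace:
  product=2
  product=4, item=2
  product=12, item=3
  product=24, item=2
  product=96, item=4
  product=192, item=2
  product=192, item=1

Final answer: 192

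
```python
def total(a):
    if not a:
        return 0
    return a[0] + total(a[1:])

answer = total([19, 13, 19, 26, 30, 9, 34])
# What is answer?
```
Call trace:
total(a=[19, 13, 19, 26, 30, 9, 34])
  total(a=[13, 19, 26, 30, 9, 34])
    total(a=[19, 26, 30, 9, 34])
      total(a=[26, 30, 9, 34])
        total(a=[30, 9, 34])
          total(a=[9, 34])
            total(a=[34])
              total(a=[])
              -> return 0
            -> return 34
          -> return 43
        -> return 73
      -> return 99
    -> return 118
  -> return 131
-> return 150

Final answer: 150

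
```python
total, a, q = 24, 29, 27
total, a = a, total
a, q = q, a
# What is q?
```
Trace:
  total=24, a=29, q=27
  total=29, a=24, q=27
  total=29, a=27, q=24

Final answer: 24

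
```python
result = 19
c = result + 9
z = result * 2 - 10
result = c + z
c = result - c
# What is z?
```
Trace:
  result=19
  result=19, c=28
  result=19, c=28, z=28
  result=56, c=28, z=28
  result=56, c=28, z=28

Final answer: 28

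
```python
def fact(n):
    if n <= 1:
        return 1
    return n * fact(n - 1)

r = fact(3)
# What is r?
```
Call trace:
fact(n=3)
  fact(n=2)
    fact(n=1)
    -> return 1
  -> return 2
-> return 6

Final answer: 6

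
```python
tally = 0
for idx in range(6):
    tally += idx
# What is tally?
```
Trace:
  tally=0
  tally=0, idx=0
  tally=1, idx=1
  tally=3, idx=2
  tally=6, idx=3
  tally=10, idx=4
  tally=15, idx=5

Final answer: 15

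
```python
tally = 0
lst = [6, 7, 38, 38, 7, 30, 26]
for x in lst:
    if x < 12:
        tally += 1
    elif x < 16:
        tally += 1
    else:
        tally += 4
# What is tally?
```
Trace:
  tally=0
  tally=1, x=6
  tally=2, x=7
  tally=6, x=38
  tally=10, x=38
  tally=11, x=7
  tally=15, x=30
  tally=19, x=26

Final answer: 19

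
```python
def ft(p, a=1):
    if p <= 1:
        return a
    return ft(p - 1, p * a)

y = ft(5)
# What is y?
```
Call trace:
ft(p=5, a=1)
  ft(p=4, a=5)
    ft(p=3, a=20)
      ft(p=2, a=60)
        ft(p=1, a=120)
        -> return 120
      -> return 120
    -> return 120
  -> return 120
-> return 120

Final answer: 120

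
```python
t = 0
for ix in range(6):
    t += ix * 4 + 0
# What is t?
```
Trace:
  t=0
  t=0, ix=0
  t=4, ix=1
  t=12, ix=2
  t=24, ix=3
  t=40, ix=4
  t=60, ix=5

Final answer: 60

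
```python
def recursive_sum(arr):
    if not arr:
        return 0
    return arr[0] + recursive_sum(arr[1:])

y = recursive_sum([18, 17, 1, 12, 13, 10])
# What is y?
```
Call trace:
recursive_sum(arr=[18, 17, 1, 12, 13, 10])
  recursive_sum(arr=[17, 1, 12, 13, 10])
    recursive_sum(arr=[1, 12, 13, 10])
      recursive_sum(arr=[12, 13, 10])
        recursive_sum(arr=[13, 10])
          recursive_sum(arr=[10])
            recursive_sum(arr=[])
            -> return 0
          -> return 10
        -> return 23
      -> return 35
    -> return 36
  -> return 53
-> return 71

Final answer: 71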